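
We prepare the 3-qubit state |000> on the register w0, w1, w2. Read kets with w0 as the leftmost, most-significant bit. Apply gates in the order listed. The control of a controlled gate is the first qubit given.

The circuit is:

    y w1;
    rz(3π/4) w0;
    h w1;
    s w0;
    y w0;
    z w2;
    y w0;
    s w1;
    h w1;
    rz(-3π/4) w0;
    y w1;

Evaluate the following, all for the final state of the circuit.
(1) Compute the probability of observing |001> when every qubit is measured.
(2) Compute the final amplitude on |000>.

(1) The probability of measuring |001> is 0.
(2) The amplitude on |000> is 1/2 + I/2.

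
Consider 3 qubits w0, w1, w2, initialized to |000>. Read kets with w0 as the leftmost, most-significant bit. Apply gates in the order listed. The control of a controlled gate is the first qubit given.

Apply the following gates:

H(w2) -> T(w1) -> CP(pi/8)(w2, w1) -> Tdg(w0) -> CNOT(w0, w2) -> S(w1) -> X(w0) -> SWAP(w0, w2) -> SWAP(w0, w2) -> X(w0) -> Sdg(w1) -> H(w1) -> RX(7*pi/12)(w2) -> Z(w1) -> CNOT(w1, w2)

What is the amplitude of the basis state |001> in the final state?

The final state's coefficient on |001> equals -sqrt(2 - sqrt(2))/8 + sqrt(3*sqrt(2) + 6)/8 - I*sqrt(sqrt(2) + 2)/8 - I*sqrt(6 - 3*sqrt(2))/8. Key observation: gates 6-11 undo each other exactly, leaving only the rest of the circuit to track.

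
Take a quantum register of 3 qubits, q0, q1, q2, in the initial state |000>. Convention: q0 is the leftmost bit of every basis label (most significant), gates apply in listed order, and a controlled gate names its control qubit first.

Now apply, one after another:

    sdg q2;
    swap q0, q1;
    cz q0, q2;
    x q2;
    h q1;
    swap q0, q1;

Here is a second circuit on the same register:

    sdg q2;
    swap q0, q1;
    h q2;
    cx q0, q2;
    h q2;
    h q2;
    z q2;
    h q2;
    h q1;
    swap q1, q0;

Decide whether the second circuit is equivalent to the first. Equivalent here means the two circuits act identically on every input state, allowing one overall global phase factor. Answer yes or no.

Yes — the two circuits implement the same unitary up to a global phase.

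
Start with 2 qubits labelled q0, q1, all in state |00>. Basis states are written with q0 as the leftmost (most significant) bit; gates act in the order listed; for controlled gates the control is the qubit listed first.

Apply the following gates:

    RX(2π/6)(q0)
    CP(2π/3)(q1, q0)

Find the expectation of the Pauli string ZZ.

The expectation value of ZZ is 1/2.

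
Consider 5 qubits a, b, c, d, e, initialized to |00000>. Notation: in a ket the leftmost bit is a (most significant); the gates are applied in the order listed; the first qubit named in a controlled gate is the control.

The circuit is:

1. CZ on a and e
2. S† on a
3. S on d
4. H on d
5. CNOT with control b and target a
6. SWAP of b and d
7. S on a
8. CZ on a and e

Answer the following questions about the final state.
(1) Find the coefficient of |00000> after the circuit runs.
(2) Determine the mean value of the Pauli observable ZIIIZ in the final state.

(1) |00000> carries amplitude sqrt(2)/2 in the final state.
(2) The expectation value of ZIIIZ is 1.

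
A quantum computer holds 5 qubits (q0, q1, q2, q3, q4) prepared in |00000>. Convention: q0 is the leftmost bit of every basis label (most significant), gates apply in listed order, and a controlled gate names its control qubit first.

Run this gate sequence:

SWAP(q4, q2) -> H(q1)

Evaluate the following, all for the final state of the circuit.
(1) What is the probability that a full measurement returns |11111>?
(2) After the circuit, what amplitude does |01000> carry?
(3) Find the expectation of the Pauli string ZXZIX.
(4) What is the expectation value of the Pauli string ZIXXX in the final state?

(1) Outcome |11111> occurs with probability 0.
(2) The amplitude on |01000> is sqrt(2)/2.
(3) The observable ZXZIX averages to 0.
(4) The expectation value of ZIXXX is 0.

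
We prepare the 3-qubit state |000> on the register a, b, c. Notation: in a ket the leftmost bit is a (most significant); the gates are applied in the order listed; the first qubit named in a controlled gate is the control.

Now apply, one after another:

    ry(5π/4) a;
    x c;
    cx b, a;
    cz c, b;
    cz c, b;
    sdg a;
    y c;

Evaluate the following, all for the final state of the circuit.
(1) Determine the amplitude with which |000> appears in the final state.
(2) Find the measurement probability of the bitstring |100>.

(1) The amplitude on |000> is I*sqrt(2 - sqrt(2))/2.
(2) A full measurement returns |100> with probability sqrt(2)/4 + 1/2.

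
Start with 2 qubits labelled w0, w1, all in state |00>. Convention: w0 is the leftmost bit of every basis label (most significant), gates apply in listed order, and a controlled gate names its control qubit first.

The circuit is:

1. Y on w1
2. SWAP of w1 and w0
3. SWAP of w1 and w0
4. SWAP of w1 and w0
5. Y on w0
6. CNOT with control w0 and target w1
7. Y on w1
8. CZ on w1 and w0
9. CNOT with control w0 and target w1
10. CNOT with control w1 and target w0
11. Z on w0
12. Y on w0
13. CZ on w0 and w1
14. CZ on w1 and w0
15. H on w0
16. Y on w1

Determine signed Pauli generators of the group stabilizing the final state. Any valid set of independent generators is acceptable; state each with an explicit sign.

The final state is stabilized by the group generated by +XI, +IZ; other independent generating sets are equally valid.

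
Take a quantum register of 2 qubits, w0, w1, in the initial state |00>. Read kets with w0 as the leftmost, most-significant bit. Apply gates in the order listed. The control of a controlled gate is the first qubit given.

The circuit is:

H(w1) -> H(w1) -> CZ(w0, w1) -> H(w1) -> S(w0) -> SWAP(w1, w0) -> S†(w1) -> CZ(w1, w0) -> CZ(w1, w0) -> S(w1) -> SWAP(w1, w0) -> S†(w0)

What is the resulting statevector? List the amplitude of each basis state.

After the circuit, the state carries amplitude sqrt(2)/2 on |00>, sqrt(2)/2 on |01>, 0 on |10>, 0 on |11>.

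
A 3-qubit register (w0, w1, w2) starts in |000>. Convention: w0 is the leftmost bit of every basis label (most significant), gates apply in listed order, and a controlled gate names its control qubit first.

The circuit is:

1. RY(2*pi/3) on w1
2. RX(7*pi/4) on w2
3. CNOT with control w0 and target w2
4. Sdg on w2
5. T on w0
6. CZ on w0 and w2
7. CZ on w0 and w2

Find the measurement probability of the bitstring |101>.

Outcome |101> occurs with probability 0. Key observation: gates 6-7 undo each other exactly, leaving only the rest of the circuit to track.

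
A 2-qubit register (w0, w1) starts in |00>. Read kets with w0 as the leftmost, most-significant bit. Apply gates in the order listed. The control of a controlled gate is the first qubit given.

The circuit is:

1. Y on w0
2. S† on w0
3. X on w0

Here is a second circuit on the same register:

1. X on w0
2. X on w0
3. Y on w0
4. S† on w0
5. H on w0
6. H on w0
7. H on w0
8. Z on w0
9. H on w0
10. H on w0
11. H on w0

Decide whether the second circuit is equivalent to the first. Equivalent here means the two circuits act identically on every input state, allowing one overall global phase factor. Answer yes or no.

Yes: on every input state the two circuits agree up to one overall phase factor.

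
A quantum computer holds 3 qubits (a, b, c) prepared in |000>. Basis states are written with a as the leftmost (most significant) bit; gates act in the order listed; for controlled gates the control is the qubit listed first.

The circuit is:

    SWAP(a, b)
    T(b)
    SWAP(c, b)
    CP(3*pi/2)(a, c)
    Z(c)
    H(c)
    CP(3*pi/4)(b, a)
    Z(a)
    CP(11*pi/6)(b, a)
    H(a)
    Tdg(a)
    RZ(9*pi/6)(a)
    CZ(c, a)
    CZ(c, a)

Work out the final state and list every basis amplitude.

After the circuit, the state carries amplitude -exp(I*pi/4)/2 on |000>, -exp(I*pi/4)/2 on |001>, 0 on |010>, 0 on |011>, I/2 on |100>, I/2 on |101>, 0 on |110>, 0 on |111>. Key observation: steps 13-14 multiply out to the identity, so the circuit reduces to the remaining gates.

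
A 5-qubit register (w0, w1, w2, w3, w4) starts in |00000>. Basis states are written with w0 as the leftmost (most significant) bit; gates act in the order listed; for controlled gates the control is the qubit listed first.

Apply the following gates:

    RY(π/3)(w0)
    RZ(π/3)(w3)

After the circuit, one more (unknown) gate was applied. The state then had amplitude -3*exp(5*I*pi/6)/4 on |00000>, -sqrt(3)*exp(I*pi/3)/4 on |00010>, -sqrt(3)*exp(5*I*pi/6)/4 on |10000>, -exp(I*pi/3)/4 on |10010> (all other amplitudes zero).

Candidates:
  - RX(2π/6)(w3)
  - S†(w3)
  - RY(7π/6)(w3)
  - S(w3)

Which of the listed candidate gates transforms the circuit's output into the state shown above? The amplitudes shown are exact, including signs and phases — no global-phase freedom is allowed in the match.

The applied gate was RX(2π/6)(w3).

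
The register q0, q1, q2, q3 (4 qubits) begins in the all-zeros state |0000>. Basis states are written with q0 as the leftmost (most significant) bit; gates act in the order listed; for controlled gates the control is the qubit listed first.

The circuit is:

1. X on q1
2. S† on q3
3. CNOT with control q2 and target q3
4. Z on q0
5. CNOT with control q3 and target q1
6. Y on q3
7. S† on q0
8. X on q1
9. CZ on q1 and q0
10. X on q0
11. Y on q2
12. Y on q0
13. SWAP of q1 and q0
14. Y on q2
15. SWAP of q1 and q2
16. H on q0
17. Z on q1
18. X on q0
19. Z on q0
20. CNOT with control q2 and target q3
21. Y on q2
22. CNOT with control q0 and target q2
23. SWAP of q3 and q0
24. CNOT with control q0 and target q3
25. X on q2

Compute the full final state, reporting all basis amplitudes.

After the circuit, the state carries amplitude sqrt(2)*I/2 on |1001>, -sqrt(2)*I/2 on |1010>, and 0 on every other basis state.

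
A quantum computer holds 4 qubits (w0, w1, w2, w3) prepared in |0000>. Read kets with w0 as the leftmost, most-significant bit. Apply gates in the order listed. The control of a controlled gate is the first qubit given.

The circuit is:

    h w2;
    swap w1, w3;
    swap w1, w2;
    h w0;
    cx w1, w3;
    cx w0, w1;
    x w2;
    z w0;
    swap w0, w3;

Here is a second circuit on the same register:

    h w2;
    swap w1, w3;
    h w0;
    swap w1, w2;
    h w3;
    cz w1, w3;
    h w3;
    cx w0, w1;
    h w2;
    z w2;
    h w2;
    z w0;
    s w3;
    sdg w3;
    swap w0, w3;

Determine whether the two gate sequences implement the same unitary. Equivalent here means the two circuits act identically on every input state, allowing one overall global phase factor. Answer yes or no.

Yes — the two circuits implement the same unitary up to a global phase.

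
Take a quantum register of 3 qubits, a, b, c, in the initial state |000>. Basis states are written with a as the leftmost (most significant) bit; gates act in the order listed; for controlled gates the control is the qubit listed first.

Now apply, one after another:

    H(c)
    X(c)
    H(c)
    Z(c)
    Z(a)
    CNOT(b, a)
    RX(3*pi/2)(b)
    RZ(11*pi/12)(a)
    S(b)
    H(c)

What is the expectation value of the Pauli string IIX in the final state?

The expectation value of IIX is 1. Key observation: gates 1-4 undo each other exactly, leaving only the rest of the circuit to track.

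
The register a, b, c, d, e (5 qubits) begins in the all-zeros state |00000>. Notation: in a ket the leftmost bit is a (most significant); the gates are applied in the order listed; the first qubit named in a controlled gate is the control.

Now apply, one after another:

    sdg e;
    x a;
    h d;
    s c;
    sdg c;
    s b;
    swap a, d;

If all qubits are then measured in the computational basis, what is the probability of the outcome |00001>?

Outcome |00001> occurs with probability 0. Key observation: the block from step 4 through step 5 cancels to the identity and can be dropped.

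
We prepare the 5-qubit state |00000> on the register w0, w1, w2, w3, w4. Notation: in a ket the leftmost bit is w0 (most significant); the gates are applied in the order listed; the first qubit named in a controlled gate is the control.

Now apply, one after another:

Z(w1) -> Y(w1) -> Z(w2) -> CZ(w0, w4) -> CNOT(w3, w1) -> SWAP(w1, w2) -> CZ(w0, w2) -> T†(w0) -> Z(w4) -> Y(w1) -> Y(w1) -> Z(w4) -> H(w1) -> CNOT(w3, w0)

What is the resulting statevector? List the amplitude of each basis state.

The resulting statevector has amplitude sqrt(2)*I/2 on |00100>, sqrt(2)*I/2 on |01100>, and 0 on every other basis state. Key observation: steps 9-12 multiply out to the identity, so the circuit reduces to the remaining gates.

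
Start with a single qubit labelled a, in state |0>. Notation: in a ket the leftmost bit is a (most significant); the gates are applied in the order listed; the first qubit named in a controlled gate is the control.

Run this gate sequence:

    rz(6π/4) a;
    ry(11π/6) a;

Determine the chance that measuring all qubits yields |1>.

Outcome |1> occurs with probability 1/2 - sqrt(3)/4.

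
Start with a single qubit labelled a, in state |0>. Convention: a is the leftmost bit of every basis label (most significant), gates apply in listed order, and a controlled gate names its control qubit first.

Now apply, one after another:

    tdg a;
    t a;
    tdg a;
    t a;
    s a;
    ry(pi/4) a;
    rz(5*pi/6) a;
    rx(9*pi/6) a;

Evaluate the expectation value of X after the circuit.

The expectation value of X is -sqrt(6)/4. Key observation: gates 1-4 undo each other exactly, leaving only the rest of the circuit to track.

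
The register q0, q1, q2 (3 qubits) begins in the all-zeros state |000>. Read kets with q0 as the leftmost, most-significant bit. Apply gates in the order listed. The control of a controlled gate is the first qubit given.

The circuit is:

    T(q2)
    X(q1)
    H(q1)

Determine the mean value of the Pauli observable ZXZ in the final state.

The expectation value of ZXZ is -1.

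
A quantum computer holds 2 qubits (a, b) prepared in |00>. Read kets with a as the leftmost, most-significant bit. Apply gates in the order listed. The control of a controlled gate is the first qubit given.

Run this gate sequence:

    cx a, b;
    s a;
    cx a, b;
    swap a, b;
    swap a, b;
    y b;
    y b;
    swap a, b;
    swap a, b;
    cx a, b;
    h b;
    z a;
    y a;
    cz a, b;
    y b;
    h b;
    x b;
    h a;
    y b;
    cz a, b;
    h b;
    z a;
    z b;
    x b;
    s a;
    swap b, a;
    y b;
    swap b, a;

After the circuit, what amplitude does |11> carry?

The final state's coefficient on |11> equals -1/2.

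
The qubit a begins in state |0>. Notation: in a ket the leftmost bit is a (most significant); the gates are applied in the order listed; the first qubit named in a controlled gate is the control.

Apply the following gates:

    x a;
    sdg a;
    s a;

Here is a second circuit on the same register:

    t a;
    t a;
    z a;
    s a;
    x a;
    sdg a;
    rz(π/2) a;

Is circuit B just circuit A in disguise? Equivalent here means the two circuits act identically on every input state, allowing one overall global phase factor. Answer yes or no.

Yes: on every input state the two circuits agree up to one overall phase factor.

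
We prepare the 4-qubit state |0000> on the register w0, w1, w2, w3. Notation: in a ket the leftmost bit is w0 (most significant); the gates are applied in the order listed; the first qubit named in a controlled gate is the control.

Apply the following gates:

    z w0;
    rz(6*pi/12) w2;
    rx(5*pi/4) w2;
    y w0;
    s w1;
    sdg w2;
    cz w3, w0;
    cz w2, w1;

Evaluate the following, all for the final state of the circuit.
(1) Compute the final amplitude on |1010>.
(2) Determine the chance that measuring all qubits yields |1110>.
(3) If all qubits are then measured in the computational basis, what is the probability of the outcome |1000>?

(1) The final state's coefficient on |1010> equals -sqrt(sqrt(2) + 2)*exp(I*pi/4)/2.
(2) A full measurement returns |1110> with probability 0.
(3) The probability of measuring |1000> is 1/2 - sqrt(2)/4.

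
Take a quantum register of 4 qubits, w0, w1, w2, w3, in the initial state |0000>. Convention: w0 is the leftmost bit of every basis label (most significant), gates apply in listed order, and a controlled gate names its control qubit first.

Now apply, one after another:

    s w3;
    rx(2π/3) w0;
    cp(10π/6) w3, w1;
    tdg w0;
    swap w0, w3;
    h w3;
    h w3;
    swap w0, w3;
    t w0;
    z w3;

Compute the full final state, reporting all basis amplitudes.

The final amplitudes are 1/2 on |0000>, -sqrt(3)*I/2 on |1000>, and 0 on every other basis state.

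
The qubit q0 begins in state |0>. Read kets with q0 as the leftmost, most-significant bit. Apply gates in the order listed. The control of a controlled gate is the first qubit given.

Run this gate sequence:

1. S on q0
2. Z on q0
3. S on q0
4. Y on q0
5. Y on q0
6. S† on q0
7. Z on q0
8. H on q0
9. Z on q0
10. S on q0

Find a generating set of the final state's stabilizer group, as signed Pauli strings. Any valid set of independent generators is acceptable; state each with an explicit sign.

The final state is stabilized by the group generated by -Y; other independent generating sets are equally valid. Key observation: the block from step 2 through step 7 cancels to the identity and can be dropped.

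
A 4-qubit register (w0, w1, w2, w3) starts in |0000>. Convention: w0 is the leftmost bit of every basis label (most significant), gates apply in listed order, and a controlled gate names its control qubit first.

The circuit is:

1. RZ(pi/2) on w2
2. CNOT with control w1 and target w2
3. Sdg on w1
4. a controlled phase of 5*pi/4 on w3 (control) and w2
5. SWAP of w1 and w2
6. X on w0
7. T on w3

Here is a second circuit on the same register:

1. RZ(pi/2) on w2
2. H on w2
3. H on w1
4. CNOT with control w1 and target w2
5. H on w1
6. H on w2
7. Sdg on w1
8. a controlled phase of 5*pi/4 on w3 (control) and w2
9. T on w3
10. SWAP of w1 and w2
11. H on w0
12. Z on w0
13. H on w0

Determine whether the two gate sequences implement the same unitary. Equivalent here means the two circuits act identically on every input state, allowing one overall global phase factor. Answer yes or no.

No: there is an input state on which the two circuits produce genuinely different outputs (not merely differing by a phase).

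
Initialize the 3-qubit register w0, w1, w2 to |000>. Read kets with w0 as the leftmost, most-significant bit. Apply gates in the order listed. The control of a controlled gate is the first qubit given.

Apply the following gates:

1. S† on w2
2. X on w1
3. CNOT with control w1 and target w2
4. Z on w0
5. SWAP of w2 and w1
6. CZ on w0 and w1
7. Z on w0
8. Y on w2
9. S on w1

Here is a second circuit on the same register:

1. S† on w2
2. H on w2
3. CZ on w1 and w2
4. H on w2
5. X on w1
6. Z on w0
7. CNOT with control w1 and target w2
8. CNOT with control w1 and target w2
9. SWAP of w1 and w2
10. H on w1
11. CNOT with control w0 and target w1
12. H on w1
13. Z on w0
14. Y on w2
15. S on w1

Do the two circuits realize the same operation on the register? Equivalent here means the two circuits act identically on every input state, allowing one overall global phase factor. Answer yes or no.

No: there is an input state on which the two circuits produce genuinely different outputs (not merely differing by a phase).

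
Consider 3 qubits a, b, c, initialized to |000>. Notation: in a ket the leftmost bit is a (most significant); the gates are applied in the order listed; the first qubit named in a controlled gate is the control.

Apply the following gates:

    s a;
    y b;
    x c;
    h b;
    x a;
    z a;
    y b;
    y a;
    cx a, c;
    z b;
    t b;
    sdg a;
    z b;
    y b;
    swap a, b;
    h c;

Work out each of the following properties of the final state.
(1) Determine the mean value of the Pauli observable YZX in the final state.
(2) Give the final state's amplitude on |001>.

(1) In the final state, YZX has expectation -sqrt(2)/2.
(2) The final state's coefficient on |001> equals exp(I*pi/4)/2.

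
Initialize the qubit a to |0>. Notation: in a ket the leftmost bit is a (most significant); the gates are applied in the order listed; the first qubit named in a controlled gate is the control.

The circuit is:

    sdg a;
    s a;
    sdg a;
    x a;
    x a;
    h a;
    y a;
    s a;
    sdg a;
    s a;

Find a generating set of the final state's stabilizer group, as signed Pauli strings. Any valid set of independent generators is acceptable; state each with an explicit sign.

The final state is stabilized by the group generated by -Y; other independent generating sets are equally valid.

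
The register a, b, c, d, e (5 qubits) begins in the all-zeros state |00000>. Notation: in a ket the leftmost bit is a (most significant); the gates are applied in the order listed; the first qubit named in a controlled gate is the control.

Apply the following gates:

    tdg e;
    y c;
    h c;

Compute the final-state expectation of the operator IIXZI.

The observable IIXZI averages to -1.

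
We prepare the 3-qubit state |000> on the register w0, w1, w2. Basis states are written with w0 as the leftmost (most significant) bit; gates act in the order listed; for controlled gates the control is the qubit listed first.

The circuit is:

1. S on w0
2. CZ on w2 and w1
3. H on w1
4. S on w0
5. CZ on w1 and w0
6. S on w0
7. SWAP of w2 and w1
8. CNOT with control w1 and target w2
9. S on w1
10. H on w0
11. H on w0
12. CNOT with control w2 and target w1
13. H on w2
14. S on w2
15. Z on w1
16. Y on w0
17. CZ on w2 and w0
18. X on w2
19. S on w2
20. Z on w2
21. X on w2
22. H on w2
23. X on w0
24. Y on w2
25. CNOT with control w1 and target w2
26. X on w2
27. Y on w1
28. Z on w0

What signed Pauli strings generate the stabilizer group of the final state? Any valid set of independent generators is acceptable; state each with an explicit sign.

The final state is stabilized by the group generated by -IXI, +ZII, +IIZ; other independent generating sets are equally valid. Key observation: steps 10-11 multiply out to the identity, so the circuit reduces to the remaining gates.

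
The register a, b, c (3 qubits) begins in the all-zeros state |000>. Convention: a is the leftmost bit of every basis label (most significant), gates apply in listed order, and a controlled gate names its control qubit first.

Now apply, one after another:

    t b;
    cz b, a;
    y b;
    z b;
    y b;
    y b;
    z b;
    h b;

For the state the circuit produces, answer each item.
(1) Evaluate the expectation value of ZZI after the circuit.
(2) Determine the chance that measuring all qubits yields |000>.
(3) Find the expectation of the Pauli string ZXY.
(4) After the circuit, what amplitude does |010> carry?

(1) The observable ZZI averages to 0. Key observation: the block from step 4 through step 7 cancels to the identity and can be dropped.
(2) Outcome |000> occurs with probability 1/2.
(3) The observable ZXY averages to 0.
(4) The final state's coefficient on |010> equals -sqrt(2)*I/2.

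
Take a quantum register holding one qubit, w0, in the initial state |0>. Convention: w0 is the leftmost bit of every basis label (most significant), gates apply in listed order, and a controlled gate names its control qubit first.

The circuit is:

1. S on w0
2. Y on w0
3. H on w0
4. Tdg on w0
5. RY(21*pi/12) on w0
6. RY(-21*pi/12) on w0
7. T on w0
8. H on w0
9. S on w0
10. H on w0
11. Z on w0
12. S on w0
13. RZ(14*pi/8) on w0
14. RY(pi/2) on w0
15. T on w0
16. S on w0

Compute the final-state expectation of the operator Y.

In the final state, Y has expectation -1/2. Key observation: the block from step 3 through step 8 cancels to the identity and can be dropped.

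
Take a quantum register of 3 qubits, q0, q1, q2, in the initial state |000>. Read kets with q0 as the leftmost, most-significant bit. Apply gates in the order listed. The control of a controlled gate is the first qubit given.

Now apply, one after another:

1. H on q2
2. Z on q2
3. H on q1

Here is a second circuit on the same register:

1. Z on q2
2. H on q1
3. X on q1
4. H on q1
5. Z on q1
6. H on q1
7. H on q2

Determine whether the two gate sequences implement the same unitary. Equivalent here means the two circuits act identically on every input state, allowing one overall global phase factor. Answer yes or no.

No — the two circuits implement different unitaries, even allowing a global phase.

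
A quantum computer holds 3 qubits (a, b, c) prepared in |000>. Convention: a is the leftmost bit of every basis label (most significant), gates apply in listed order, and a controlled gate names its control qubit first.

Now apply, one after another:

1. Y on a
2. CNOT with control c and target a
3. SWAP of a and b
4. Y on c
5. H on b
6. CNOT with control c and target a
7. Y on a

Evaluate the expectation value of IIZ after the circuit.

The expectation value of IIZ is -1.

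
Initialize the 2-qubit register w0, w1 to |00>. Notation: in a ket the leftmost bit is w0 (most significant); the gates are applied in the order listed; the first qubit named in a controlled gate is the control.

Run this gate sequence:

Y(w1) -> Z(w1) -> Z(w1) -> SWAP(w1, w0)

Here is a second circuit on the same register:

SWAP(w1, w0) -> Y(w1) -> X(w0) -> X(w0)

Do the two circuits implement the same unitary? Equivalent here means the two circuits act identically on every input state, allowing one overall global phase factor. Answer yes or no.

No, they are not equivalent — no single phase factor reconciles the two unitaries.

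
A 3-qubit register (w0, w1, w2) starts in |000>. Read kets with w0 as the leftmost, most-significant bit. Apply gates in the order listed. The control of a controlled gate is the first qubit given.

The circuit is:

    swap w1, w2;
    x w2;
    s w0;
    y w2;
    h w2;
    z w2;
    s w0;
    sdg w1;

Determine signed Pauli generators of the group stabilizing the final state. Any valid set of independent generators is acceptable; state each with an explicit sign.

The final state is stabilized by the group generated by -IIX, +ZII, +IZI; other independent generating sets are equally valid.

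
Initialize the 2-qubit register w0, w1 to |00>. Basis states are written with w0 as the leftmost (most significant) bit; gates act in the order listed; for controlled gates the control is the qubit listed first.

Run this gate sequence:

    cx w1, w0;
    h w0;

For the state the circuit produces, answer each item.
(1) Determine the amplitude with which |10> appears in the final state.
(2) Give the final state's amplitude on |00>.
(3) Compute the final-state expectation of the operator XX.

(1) The final state's coefficient on |10> equals sqrt(2)/2.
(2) The final state's coefficient on |00> equals sqrt(2)/2.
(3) The observable XX averages to 0.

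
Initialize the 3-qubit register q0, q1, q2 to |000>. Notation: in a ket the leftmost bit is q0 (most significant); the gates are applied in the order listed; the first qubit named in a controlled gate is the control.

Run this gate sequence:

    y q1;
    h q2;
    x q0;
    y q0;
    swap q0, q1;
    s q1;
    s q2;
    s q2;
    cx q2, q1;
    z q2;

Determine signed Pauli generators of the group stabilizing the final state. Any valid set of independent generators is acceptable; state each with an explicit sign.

The final state is stabilized by the group generated by +IXX, -ZII, +IZZ; other independent generating sets are equally valid.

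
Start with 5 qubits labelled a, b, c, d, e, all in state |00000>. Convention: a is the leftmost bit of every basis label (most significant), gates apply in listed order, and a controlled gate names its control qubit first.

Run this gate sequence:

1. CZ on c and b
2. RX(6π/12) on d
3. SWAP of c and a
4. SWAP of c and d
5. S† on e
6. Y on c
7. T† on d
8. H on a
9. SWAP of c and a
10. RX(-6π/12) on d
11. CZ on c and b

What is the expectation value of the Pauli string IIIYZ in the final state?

In the final state, IIIYZ has expectation 1.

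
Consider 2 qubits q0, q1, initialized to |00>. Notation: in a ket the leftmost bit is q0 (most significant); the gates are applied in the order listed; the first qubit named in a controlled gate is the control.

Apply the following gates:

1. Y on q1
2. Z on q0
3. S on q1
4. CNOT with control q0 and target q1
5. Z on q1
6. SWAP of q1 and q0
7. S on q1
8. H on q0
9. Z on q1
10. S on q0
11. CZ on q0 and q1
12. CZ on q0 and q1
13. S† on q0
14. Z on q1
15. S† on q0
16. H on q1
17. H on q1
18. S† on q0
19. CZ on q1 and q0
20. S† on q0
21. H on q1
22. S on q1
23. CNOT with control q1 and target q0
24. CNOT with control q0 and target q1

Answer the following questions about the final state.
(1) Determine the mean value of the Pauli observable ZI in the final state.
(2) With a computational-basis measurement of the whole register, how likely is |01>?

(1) The observable ZI averages to 0. Key observation: gates 9-14 undo each other exactly, leaving only the rest of the circuit to track.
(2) The probability of measuring |01> is 1/4.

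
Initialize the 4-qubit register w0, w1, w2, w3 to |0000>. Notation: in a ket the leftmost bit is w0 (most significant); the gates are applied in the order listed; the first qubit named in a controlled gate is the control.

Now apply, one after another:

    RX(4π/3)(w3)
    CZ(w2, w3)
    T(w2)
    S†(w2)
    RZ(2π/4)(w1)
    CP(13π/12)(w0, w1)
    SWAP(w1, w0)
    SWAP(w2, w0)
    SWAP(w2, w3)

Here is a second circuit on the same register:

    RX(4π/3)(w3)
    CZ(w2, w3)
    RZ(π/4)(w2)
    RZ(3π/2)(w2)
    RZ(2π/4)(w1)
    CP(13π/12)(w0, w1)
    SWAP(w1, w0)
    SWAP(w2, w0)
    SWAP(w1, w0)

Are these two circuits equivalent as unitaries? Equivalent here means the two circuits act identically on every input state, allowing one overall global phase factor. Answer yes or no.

No, they are not equivalent — no single phase factor reconciles the two unitaries.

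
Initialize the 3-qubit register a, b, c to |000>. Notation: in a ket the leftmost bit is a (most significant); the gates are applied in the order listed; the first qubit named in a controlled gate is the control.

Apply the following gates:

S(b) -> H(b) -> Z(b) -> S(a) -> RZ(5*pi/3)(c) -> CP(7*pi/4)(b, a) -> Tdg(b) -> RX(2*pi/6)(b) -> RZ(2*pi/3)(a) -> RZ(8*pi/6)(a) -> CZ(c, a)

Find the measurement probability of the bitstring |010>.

The probability of measuring |010> is 1/2 - sqrt(6)/8.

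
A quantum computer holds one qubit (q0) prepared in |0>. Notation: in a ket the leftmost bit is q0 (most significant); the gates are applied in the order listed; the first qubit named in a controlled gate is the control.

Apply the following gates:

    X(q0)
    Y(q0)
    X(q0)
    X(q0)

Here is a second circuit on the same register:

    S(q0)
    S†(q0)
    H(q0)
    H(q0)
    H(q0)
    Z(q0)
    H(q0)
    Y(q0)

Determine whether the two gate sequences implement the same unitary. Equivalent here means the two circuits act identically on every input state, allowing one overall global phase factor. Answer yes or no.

Yes — the two circuits implement the same unitary up to a global phase.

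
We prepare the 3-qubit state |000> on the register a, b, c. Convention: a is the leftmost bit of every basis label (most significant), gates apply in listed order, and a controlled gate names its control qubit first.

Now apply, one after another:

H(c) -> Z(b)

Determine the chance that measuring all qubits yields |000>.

The probability of measuring |000> is 1/2.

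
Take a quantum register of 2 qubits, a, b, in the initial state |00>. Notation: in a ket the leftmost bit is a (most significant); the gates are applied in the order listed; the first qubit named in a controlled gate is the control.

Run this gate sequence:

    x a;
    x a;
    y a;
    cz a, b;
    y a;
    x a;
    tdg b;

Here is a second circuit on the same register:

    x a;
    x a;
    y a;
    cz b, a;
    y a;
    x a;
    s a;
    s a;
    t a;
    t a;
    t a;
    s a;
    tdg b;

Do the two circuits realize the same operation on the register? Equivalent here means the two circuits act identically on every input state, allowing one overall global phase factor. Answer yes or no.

No, they are not equivalent — no single phase factor reconciles the two unitaries.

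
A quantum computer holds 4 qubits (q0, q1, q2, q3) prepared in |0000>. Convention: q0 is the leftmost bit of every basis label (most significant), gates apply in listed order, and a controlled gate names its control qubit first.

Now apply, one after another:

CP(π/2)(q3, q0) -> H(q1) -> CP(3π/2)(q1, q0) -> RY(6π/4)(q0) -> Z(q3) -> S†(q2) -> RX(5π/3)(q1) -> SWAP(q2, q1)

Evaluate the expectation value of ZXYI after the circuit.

In the final state, ZXYI has expectation 0.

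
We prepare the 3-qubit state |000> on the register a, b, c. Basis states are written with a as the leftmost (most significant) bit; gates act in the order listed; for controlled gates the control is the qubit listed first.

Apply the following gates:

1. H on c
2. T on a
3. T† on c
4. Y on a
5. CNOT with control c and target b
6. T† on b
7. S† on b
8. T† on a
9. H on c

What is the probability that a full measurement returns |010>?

The probability of measuring |010> is 0.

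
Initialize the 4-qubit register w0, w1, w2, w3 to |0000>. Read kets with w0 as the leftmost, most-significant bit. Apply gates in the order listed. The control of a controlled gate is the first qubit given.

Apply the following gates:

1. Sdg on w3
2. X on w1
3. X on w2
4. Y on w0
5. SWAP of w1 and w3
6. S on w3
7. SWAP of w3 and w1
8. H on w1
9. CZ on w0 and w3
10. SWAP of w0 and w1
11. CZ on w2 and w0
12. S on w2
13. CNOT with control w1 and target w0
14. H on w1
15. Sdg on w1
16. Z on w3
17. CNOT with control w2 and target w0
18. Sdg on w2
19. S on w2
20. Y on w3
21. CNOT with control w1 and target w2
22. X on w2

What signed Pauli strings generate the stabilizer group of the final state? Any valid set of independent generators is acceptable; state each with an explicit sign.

The stabilizer group can be generated by +XIII, +IXYI, +IZZI, -IIIZ, among other valid generating sets.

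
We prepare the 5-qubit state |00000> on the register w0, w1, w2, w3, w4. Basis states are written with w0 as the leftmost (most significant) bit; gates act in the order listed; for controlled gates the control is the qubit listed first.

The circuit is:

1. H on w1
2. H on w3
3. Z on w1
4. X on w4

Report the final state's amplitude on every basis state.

After the circuit, the state carries amplitude 1/2 on |00001>, 1/2 on |00011>, -1/2 on |01001>, -1/2 on |01011>, and 0 on every other basis state.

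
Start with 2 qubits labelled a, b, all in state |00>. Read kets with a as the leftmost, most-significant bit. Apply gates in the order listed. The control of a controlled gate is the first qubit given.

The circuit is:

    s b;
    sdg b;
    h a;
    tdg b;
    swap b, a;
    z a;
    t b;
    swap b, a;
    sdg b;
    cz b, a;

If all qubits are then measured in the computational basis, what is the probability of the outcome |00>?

A full measurement returns |00> with probability 1/2.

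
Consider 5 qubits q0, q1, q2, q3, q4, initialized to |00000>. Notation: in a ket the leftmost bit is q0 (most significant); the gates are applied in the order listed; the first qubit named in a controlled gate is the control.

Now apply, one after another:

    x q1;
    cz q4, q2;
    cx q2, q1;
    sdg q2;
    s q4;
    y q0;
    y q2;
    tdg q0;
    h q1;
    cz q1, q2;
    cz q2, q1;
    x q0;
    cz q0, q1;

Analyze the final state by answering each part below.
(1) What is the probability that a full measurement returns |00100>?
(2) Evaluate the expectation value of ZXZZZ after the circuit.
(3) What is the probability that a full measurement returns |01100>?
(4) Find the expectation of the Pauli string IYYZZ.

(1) A full measurement returns |00100> with probability 1/2.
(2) The observable ZXZZZ averages to 1.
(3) Outcome |01100> occurs with probability 1/2.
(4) The observable IYYZZ averages to 0.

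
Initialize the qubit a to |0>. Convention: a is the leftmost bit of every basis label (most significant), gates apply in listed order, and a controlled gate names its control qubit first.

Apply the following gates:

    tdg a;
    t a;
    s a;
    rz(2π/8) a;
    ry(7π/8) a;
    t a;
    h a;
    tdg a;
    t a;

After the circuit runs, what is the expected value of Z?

In the final state, Z has expectation sqrt(4 - 2*sqrt(2))/4.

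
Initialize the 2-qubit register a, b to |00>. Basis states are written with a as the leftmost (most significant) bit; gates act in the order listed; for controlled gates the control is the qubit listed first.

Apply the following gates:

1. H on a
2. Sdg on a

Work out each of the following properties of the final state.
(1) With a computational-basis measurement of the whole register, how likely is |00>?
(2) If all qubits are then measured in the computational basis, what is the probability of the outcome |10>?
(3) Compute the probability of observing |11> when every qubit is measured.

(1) A full measurement returns |00> with probability 1/2.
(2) The probability of measuring |10> is 1/2.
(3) A full measurement returns |11> with probability 0.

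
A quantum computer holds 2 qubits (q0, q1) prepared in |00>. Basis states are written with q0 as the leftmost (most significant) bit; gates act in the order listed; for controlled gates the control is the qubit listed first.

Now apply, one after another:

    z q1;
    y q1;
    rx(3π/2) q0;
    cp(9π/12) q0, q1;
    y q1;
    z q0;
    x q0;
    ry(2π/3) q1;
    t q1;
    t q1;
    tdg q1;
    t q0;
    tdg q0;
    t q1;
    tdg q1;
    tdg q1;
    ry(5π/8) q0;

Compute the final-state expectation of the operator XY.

The observable XY averages to 0. Key observation: gates 9-16 undo each other exactly, leaving only the rest of the circuit to track.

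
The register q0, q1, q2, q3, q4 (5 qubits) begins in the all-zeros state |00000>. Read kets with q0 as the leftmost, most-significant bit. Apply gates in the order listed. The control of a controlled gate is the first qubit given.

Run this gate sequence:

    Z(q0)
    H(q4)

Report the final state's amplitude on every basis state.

The resulting statevector has amplitude sqrt(2)/2 on |00000>, sqrt(2)/2 on |00001>, and 0 on every other basis state.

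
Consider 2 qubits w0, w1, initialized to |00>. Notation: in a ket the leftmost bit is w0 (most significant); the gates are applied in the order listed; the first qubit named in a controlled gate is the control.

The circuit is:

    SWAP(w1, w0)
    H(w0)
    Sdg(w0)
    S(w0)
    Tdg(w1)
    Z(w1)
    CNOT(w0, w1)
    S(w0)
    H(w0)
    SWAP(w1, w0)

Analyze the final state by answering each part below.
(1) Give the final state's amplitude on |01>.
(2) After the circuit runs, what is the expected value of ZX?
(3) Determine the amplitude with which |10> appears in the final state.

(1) |01> carries amplitude 1/2 in the final state.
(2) The observable ZX averages to 1.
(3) |10> carries amplitude I/2 in the final state.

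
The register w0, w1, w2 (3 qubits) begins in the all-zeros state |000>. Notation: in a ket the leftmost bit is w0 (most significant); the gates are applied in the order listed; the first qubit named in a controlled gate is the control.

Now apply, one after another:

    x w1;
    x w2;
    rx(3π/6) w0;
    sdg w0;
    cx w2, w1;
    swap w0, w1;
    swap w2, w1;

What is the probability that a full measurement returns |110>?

Outcome |110> occurs with probability 0.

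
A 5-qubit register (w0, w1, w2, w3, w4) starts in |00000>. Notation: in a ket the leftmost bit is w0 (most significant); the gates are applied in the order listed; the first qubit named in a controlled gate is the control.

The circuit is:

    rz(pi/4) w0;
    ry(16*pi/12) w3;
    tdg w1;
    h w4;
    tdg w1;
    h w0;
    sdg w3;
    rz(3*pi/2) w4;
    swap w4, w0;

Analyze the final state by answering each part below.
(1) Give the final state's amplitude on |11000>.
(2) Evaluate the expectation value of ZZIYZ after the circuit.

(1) The final state's coefficient on |11000> equals 0.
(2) The observable ZZIYZ averages to 0.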